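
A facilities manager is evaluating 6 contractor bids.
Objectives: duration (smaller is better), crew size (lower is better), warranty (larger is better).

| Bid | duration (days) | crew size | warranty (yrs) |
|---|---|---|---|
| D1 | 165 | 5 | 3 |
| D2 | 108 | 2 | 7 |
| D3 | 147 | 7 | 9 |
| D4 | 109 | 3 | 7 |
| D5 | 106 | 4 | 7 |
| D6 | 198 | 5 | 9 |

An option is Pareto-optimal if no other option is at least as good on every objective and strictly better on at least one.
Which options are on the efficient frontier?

D1: dominated by D2 (duration 108≤165, crew size 2≤5, warranty 7≥3).
D2: not dominated (best crew size).
D3: not dominated.
D4: dominated by D2 (duration 108≤109, crew size 2≤3, warranty 7≥7).
D5: not dominated (best duration).
D6: not dominated.

D2, D3, D5, D6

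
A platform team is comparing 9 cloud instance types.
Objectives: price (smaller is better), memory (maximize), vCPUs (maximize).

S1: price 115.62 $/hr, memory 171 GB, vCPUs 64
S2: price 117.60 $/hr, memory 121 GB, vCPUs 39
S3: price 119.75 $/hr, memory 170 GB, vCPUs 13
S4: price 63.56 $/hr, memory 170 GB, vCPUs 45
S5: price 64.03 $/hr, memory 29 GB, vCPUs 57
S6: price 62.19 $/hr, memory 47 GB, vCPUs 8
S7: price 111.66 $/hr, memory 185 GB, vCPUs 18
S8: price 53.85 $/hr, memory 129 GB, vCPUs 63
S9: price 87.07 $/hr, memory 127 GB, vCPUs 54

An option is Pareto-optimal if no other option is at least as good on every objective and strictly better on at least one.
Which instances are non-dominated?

S1, S4, S7, S8

S1: not dominated (best vCPUs).
S2: dominated by S1 (price 115.62≤117.60, memory 171≥121, vCPUs 64≥39).
S3: dominated by S1 (price 115.62≤119.75, memory 171≥170, vCPUs 64≥13).
S4: not dominated.
S5: dominated by S8 (price 53.85≤64.03, memory 129≥29, vCPUs 63≥57).
S6: dominated by S8 (price 53.85≤62.19, memory 129≥47, vCPUs 63≥8).
S7: not dominated (best memory).
S8: not dominated (best price).
S9: dominated by S8 (price 53.85≤87.07, memory 129≥127, vCPUs 63≥54).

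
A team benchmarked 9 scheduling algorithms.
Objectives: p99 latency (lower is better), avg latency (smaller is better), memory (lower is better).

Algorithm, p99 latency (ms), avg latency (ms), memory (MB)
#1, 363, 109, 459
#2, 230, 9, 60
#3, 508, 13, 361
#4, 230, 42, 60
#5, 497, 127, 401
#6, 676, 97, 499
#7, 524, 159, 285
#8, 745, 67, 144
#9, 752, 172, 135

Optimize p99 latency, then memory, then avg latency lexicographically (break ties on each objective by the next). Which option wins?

#2

First minimize p99 latency: best is 230, kept {#2, #4}.
Then minimize memory: best is 60, kept {#2, #4}.
Then minimize avg latency: best is 9, kept {#2}.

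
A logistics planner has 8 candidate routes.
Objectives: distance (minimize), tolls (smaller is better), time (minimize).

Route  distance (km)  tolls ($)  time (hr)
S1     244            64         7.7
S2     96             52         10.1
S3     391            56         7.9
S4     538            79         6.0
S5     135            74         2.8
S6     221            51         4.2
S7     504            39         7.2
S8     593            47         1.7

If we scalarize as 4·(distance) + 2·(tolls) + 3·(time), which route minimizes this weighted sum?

S1: 4·244 + 2·64 + 3·7.7 = 1127.1
S2: 4·96 + 2·52 + 3·10.1 = 518.3
S3: 4·391 + 2·56 + 3·7.9 = 1699.7
S4: 4·538 + 2·79 + 3·6.0 = 2328.0
S5: 4·135 + 2·74 + 3·2.8 = 696.4
S6: 4·221 + 2·51 + 3·4.2 = 998.6
S7: 4·504 + 2·39 + 3·7.2 = 2115.6
S8: 4·593 + 2·47 + 3·1.7 = 2471.1
Lowest: S2 at 518.3.

S2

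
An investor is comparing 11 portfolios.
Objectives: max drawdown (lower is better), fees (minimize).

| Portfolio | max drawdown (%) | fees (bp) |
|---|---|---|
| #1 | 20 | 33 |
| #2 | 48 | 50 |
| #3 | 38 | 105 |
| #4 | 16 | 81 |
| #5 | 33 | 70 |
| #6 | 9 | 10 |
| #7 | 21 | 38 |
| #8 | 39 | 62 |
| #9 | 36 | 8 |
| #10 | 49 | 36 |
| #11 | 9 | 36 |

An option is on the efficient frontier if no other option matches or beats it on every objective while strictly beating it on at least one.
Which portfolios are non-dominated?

#1: dominated by #6 (max drawdown 9≤20, fees 10≤33).
#2: dominated by #1 (max drawdown 20≤48, fees 33≤50).
#3: dominated by #1 (max drawdown 20≤38, fees 33≤105).
#4: dominated by #6 (max drawdown 9≤16, fees 10≤81).
#5: dominated by #1 (max drawdown 20≤33, fees 33≤70).
#6: not dominated.
#7: dominated by #1 (max drawdown 20≤21, fees 33≤38).
#8: dominated by #1 (max drawdown 20≤39, fees 33≤62).
#9: not dominated (best fees).
#10: dominated by #1 (max drawdown 20≤49, fees 33≤36).
#11: dominated by #6 (max drawdown 9≤9, fees 10≤36).

#6, #9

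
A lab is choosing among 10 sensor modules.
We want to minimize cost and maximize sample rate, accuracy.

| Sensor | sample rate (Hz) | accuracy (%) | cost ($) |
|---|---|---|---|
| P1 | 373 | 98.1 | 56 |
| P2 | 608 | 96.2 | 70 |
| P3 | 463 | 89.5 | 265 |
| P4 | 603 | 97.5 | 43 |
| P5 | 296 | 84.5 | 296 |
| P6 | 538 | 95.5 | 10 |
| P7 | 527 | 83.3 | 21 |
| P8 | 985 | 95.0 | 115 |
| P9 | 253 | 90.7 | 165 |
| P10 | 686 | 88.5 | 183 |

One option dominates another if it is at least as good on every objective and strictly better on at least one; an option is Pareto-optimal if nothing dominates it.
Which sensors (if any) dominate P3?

P2, P4, P6, P8

P2: sample rate 608≥463, accuracy 96.2≥89.5, cost 70≤265 — dominates P3.
P4: sample rate 603≥463, accuracy 97.5≥89.5, cost 43≤265 — dominates P3.
P6: sample rate 538≥463, accuracy 95.5≥89.5, cost 10≤265 — dominates P3.
P8: sample rate 985≥463, accuracy 95.0≥89.5, cost 115≤265 — dominates P3.
Others (P1, P5, P7, P9, P10) are each worse than P3 on at least one objective.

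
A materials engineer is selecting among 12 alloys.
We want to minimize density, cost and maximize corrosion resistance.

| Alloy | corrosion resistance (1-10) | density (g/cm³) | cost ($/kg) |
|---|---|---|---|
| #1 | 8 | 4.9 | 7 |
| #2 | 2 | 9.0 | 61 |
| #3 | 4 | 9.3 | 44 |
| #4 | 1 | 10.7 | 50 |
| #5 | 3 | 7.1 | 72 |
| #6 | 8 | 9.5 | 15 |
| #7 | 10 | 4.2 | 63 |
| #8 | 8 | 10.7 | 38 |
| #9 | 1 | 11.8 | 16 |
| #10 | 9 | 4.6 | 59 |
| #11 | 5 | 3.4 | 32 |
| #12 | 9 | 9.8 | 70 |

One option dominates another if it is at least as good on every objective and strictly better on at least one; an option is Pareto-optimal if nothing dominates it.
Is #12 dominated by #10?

#10 vs #12: corrosion resistance 9≥9, density 4.6≤9.8, cost 59≤70 — #10 is at least as good on every objective with at least one strict improvement.

Yes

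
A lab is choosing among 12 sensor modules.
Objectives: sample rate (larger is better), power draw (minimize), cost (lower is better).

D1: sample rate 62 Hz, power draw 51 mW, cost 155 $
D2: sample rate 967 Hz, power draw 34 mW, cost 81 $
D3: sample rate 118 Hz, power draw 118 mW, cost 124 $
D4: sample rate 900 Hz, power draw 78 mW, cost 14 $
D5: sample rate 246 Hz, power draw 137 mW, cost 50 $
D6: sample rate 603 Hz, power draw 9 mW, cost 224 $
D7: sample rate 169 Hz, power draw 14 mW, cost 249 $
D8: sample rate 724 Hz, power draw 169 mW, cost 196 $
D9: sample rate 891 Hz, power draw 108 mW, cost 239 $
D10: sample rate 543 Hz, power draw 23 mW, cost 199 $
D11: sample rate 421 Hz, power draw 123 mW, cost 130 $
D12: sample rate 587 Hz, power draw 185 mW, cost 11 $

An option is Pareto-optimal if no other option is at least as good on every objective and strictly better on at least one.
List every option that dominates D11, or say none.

D2: sample rate 967≥421, power draw 34≤123, cost 81≤130 — dominates D11.
D4: sample rate 900≥421, power draw 78≤123, cost 14≤130 — dominates D11.
Others (D1, D3, D5, D6, D7, D8, D9, D10, D12) are each worse than D11 on at least one objective.

D2, D4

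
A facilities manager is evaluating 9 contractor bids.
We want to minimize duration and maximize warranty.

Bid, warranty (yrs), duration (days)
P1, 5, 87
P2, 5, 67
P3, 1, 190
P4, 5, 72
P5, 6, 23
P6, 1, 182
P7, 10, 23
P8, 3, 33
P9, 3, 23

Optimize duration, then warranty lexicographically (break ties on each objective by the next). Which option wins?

P7

First minimize duration: best is 23, kept {P5, P7, P9}.
Then maximize warranty: best is 10, kept {P7}.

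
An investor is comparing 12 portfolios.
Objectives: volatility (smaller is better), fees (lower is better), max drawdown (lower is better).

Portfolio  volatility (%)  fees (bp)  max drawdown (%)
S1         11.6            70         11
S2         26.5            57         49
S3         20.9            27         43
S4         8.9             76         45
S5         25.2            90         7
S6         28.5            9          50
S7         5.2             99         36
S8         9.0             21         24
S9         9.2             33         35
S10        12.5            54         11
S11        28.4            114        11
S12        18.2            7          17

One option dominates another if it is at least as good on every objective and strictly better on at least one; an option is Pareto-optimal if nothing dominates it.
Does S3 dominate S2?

Yes

S3 vs S2: volatility 20.9≤26.5, fees 27≤57, max drawdown 43≤49 — S3 is at least as good on every objective with at least one strict improvement.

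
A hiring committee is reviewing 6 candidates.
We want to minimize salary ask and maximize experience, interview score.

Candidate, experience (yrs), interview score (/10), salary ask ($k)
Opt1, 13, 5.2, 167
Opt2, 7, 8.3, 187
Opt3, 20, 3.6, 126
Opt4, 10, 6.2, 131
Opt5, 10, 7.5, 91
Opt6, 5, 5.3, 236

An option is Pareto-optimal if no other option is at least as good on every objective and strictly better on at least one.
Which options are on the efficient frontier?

Opt1: not dominated.
Opt2: not dominated (best interview score).
Opt3: not dominated (best experience).
Opt4: dominated by Opt5 (experience 10≥10, interview score 7.5≥6.2, salary ask 91≤131).
Opt5: not dominated (best salary ask).
Opt6: dominated by Opt2 (experience 7≥5, interview score 8.3≥5.3, salary ask 187≤236).

Opt1, Opt2, Opt3, Opt5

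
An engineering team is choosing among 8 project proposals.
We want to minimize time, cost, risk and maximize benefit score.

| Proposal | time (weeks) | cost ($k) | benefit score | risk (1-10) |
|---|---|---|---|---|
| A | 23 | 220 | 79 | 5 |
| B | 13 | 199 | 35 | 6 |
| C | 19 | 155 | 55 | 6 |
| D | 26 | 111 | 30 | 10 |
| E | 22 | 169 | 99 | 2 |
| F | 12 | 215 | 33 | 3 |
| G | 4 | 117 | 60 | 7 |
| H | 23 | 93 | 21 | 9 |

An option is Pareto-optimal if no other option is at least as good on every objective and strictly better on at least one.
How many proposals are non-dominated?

7

A: dominated by E (time 22≤23, cost 169≤220, benefit score 99≥79, risk 2≤5).
B: not dominated.
C: not dominated.
D: not dominated.
E: not dominated (best benefit score).
F: not dominated.
G: not dominated (best time).
H: not dominated (best cost).
Pareto-optimal: B, C, D, E, F, G, H → 7.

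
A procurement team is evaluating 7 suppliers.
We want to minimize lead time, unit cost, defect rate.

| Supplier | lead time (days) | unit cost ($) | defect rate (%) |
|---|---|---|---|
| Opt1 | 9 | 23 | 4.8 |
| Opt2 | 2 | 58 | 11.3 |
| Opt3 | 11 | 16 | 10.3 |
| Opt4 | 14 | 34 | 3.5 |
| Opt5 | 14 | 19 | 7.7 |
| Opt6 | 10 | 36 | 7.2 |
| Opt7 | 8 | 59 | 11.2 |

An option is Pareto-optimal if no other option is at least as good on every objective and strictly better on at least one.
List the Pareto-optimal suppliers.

Opt1: not dominated.
Opt2: not dominated (best lead time).
Opt3: not dominated (best unit cost).
Opt4: not dominated (best defect rate).
Opt5: not dominated.
Opt6: dominated by Opt1 (lead time 9≤10, unit cost 23≤36, defect rate 4.8≤7.2).
Opt7: not dominated.

Opt1, Opt2, Opt3, Opt4, Opt5, Opt7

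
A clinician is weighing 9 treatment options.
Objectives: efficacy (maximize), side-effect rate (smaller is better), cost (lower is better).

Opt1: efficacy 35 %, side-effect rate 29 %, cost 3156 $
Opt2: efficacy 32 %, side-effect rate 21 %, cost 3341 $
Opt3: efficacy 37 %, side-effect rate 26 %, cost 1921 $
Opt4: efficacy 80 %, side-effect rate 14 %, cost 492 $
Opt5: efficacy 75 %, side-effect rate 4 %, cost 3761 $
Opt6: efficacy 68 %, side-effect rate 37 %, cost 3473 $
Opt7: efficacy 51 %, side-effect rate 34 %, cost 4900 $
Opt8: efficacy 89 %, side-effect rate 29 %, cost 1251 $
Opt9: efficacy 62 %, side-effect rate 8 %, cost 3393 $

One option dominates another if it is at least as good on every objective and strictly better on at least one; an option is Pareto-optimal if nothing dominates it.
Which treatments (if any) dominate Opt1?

Opt3, Opt4, Opt8

Opt3: efficacy 37≥35, side-effect rate 26≤29, cost 1921≤3156 — dominates Opt1.
Opt4: efficacy 80≥35, side-effect rate 14≤29, cost 492≤3156 — dominates Opt1.
Opt8: efficacy 89≥35, side-effect rate 29≤29, cost 1251≤3156 — dominates Opt1.
Others (Opt2, Opt5, Opt6, Opt7, Opt9) are each worse than Opt1 on at least one objective.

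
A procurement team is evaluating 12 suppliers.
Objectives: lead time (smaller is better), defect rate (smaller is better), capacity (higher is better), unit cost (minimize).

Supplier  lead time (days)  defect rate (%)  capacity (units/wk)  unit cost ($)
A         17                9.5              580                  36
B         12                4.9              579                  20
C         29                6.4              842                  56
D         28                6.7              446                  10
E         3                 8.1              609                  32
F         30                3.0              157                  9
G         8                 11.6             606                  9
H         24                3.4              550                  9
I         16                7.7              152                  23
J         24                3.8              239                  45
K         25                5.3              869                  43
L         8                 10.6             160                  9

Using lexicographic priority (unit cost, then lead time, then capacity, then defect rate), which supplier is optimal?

First minimize unit cost: best is 9, kept {F, G, H, L}.
Then minimize lead time: best is 8, kept {G, L}.
Then maximize capacity: best is 606, kept {G}.

G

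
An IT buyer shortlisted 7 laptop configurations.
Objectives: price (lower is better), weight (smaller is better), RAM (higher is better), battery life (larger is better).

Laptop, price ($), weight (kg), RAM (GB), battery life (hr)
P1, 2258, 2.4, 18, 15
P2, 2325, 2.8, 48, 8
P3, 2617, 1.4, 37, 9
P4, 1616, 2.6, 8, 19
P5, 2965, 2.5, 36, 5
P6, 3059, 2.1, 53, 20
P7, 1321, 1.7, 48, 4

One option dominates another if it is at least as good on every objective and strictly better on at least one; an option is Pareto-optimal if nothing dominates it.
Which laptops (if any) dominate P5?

P3

P3: price 2617≤2965, weight 1.4≤2.5, RAM 37≥36, battery life 9≥5 — dominates P5.
Others (P1, P2, P4, P6, P7) are each worse than P5 on at least one objective.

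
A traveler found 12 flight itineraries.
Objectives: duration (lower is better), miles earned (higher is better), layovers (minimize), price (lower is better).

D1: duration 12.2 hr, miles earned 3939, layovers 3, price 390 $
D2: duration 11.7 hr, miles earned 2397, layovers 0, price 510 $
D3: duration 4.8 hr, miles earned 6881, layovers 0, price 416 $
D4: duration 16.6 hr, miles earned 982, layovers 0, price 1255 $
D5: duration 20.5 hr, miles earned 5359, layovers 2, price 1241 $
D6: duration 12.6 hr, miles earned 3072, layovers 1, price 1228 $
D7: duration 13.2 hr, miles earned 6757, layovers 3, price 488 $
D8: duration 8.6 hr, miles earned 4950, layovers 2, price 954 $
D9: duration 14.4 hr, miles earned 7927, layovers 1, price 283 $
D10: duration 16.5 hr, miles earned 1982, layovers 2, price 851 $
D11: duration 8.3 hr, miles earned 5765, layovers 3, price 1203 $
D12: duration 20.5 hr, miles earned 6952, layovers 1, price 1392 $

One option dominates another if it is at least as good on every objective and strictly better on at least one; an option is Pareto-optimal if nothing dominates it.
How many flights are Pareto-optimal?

3

D1: not dominated.
D2: dominated by D3 (duration 4.8≤11.7, miles earned 6881≥2397, layovers 0≤0, price 416≤510).
D3: not dominated (best duration).
D4: dominated by D2 (duration 11.7≤16.6, miles earned 2397≥982, layovers 0≤0, price 510≤1255).
D5: dominated by D3 (duration 4.8≤20.5, miles earned 6881≥5359, layovers 0≤2, price 416≤1241).
D6: dominated by D3 (duration 4.8≤12.6, miles earned 6881≥3072, layovers 0≤1, price 416≤1228).
D7: dominated by D3 (duration 4.8≤13.2, miles earned 6881≥6757, layovers 0≤3, price 416≤488).
D8: dominated by D3 (duration 4.8≤8.6, miles earned 6881≥4950, layovers 0≤2, price 416≤954).
D9: not dominated (best miles earned).
D10: dominated by D2 (duration 11.7≤16.5, miles earned 2397≥1982, layovers 0≤2, price 510≤851).
D11: dominated by D3 (duration 4.8≤8.3, miles earned 6881≥5765, layovers 0≤3, price 416≤1203).
D12: dominated by D9 (duration 14.4≤20.5, miles earned 7927≥6952, layovers 1≤1, price 283≤1392).
Pareto-optimal: D1, D3, D9 → 3.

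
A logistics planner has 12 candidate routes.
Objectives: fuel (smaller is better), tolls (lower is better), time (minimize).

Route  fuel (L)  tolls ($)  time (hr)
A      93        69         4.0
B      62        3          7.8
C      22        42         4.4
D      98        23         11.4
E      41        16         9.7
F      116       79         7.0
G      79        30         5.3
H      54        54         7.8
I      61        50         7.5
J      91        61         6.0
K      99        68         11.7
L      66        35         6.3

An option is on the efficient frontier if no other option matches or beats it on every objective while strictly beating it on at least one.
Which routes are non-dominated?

A: not dominated (best time).
B: not dominated (best tolls).
C: not dominated (best fuel).
D: dominated by B (fuel 62≤98, tolls 3≤23, time 7.8≤11.4).
E: not dominated.
F: dominated by A (fuel 93≤116, tolls 69≤79, time 4.0≤7.0).
G: not dominated.
H: dominated by C (fuel 22≤54, tolls 42≤54, time 4.4≤7.8).
I: dominated by C (fuel 22≤61, tolls 42≤50, time 4.4≤7.5).
J: dominated by C (fuel 22≤91, tolls 42≤61, time 4.4≤6.0).
K: dominated by B (fuel 62≤99, tolls 3≤68, time 7.8≤11.7).
L: not dominated.

A, B, C, E, G, L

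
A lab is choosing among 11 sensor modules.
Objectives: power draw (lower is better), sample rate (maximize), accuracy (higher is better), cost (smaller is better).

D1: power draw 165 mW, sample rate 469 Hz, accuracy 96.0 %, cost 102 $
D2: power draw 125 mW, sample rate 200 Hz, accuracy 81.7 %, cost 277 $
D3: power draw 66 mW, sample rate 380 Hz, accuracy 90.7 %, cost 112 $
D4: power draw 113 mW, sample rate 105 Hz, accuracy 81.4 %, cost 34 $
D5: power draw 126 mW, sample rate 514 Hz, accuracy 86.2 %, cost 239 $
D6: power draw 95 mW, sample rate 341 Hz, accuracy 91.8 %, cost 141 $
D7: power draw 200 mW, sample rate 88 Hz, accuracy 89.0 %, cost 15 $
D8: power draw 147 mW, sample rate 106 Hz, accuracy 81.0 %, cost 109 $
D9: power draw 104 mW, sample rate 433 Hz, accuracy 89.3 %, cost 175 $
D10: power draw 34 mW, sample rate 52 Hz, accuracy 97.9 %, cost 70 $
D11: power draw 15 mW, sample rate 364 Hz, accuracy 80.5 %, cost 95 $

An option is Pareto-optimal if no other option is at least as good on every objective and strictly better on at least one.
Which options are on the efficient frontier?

D1, D3, D4, D5, D6, D7, D8, D9, D10, D11

D1: not dominated.
D2: dominated by D3 (power draw 66≤125, sample rate 380≥200, accuracy 90.7≥81.7, cost 112≤277).
D3: not dominated.
D4: not dominated.
D5: not dominated (best sample rate).
D6: not dominated.
D7: not dominated (best cost).
D8: not dominated.
D9: not dominated.
D10: not dominated (best accuracy).
D11: not dominated (best power draw).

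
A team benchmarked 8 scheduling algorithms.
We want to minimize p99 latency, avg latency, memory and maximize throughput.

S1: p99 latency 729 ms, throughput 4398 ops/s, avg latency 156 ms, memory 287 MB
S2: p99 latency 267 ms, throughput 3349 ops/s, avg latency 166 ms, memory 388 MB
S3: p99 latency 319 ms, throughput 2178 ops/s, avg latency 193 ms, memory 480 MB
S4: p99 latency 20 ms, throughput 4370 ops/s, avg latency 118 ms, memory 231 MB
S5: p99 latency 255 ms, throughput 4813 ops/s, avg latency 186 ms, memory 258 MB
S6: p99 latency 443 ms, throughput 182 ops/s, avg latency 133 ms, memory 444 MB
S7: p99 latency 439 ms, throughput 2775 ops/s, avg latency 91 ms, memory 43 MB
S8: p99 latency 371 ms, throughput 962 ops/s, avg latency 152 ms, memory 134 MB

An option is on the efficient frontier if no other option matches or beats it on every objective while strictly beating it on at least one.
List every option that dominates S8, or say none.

S1: worse on p99 latency (729 vs 371).
S2: worse on avg latency (166 vs 152).
S3: worse on avg latency (193 vs 152).
S4: worse on memory (231 vs 134).
S5: worse on avg latency (186 vs 152).
S6: worse on p99 latency (443 vs 371).
S7: worse on p99 latency (439 vs 371).
No option dominates S8.

none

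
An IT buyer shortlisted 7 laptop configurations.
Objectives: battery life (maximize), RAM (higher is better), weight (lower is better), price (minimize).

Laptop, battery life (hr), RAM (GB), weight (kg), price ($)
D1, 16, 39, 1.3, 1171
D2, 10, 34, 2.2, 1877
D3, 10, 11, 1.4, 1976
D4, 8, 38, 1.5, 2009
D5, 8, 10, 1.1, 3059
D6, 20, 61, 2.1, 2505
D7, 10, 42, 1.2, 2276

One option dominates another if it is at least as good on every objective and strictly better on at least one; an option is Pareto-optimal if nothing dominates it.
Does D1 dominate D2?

Yes

D1 vs D2: battery life 16≥10, RAM 39≥34, weight 1.3≤2.2, price 1171≤1877 — D1 is at least as good on every objective with at least one strict improvement.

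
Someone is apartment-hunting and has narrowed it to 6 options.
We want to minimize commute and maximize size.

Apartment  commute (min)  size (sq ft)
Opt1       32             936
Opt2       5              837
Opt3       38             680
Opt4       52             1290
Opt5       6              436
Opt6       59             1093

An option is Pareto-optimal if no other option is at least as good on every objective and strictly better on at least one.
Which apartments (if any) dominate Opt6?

Opt4

Opt4: commute 52≤59, size 1290≥1093 — dominates Opt6.
Others (Opt1, Opt2, Opt3, Opt5) are each worse than Opt6 on at least one objective.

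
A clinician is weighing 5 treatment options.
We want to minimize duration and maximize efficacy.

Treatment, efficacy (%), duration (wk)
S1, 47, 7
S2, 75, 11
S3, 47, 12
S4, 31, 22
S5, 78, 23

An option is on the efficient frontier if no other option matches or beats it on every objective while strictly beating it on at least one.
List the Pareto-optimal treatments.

S1, S2, S5

S1: not dominated (best duration).
S2: not dominated.
S3: dominated by S1 (efficacy 47≥47, duration 7≤12).
S4: dominated by S1 (efficacy 47≥31, duration 7≤22).
S5: not dominated (best efficacy).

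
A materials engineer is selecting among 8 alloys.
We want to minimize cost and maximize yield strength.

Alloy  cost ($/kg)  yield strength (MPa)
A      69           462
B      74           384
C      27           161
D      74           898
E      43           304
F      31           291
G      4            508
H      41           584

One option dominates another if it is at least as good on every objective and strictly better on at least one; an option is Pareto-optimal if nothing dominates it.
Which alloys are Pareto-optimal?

D, G, H

A: dominated by G (cost 4≤69, yield strength 508≥462).
B: dominated by A (cost 69≤74, yield strength 462≥384).
C: dominated by G (cost 4≤27, yield strength 508≥161).
D: not dominated (best yield strength).
E: dominated by G (cost 4≤43, yield strength 508≥304).
F: dominated by G (cost 4≤31, yield strength 508≥291).
G: not dominated (best cost).
H: not dominated.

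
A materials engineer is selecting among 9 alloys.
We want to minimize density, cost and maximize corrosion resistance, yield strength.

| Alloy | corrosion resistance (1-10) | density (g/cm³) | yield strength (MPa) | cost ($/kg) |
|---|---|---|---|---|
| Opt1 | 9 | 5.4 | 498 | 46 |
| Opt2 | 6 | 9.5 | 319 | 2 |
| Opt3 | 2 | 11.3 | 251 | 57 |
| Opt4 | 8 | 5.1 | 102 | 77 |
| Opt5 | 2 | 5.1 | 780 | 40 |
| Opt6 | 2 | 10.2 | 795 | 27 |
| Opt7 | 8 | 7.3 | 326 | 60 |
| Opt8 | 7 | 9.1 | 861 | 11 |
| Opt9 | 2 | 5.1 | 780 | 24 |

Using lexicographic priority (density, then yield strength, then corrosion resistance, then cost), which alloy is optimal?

Opt9

First minimize density: best is 5.1, kept {Opt4, Opt5, Opt9}.
Then maximize yield strength: best is 780, kept {Opt5, Opt9}.
Then maximize corrosion resistance: best is 2, kept {Opt5, Opt9}.
Then minimize cost: best is 24, kept {Opt9}.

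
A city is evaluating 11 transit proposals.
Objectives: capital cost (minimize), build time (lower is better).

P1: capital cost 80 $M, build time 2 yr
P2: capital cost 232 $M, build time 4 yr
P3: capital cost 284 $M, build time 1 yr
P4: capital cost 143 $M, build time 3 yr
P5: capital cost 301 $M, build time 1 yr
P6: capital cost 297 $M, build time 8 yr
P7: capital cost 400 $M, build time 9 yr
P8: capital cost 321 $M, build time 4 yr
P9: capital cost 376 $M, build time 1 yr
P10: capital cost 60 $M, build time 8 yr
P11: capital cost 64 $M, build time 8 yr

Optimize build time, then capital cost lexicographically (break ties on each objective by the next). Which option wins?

P3

First minimize build time: best is 1, kept {P3, P5, P9}.
Then minimize capital cost: best is 284, kept {P3}.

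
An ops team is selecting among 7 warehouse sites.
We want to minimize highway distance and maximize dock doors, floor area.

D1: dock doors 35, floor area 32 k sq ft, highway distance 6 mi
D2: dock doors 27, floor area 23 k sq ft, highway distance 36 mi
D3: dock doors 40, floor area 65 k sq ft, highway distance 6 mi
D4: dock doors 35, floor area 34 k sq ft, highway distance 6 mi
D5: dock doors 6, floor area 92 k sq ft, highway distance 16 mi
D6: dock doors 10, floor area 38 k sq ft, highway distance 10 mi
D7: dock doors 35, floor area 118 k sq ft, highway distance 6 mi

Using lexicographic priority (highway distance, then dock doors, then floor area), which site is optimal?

D3

First minimize highway distance: best is 6, kept {D1, D3, D4, D7}.
Then maximize dock doors: best is 40, kept {D3}.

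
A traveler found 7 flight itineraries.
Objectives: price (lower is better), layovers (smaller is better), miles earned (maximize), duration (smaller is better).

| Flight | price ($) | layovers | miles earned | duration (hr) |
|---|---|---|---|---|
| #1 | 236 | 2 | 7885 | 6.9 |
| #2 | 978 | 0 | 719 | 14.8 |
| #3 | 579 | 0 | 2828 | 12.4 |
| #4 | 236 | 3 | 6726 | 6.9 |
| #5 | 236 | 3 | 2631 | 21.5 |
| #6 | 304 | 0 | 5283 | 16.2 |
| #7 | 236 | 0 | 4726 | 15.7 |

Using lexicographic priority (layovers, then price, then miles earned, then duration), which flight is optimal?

#7

First minimize layovers: best is 0, kept {#2, #3, #6, #7}.
Then minimize price: best is 236, kept {#7}.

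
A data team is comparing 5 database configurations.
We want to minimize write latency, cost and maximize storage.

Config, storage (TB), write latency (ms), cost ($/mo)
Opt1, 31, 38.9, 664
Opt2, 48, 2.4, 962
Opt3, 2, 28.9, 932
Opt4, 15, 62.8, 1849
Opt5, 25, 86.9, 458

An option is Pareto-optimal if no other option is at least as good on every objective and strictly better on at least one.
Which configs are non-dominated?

Opt1, Opt2, Opt3, Opt5

Opt1: not dominated.
Opt2: not dominated (best storage).
Opt3: not dominated.
Opt4: dominated by Opt1 (storage 31≥15, write latency 38.9≤62.8, cost 664≤1849).
Opt5: not dominated (best cost).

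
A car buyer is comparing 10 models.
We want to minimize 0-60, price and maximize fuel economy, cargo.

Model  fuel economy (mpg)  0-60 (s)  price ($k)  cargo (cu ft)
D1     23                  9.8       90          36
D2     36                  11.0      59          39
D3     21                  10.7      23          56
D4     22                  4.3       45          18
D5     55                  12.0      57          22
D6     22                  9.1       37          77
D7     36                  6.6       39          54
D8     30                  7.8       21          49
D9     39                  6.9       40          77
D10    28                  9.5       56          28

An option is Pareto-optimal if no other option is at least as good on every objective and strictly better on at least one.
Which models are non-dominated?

D1: dominated by D7 (fuel economy 36≥23, 0-60 6.6≤9.8, price 39≤90, cargo 54≥36).
D2: dominated by D7 (fuel economy 36≥36, 0-60 6.6≤11.0, price 39≤59, cargo 54≥39).
D3: not dominated.
D4: not dominated (best 0-60).
D5: not dominated (best fuel economy).
D6: not dominated.
D7: not dominated.
D8: not dominated (best price).
D9: not dominated.
D10: dominated by D7 (fuel economy 36≥28, 0-60 6.6≤9.5, price 39≤56, cargo 54≥28).

D3, D4, D5, D6, D7, D8, D9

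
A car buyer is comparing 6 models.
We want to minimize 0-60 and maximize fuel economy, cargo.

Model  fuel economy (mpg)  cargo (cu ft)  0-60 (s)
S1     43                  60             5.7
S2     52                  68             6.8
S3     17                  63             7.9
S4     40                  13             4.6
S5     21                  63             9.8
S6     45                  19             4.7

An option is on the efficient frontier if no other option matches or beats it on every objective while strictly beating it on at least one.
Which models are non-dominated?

S1: not dominated.
S2: not dominated (best fuel economy).
S3: dominated by S2 (fuel economy 52≥17, cargo 68≥63, 0-60 6.8≤7.9).
S4: not dominated (best 0-60).
S5: dominated by S2 (fuel economy 52≥21, cargo 68≥63, 0-60 6.8≤9.8).
S6: not dominated.

S1, S2, S4, S6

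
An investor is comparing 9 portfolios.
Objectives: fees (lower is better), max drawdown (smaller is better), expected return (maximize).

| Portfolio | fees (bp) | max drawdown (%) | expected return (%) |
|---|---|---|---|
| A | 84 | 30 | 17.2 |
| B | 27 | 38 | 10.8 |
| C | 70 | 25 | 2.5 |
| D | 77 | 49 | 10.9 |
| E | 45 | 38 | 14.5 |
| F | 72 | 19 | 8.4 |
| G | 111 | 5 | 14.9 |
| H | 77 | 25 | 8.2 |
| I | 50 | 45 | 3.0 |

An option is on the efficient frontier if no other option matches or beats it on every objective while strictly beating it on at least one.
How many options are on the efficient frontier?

A: not dominated (best expected return).
B: not dominated (best fees).
C: not dominated.
D: dominated by E (fees 45≤77, max drawdown 38≤49, expected return 14.5≥10.9).
E: not dominated.
F: not dominated.
G: not dominated (best max drawdown).
H: dominated by F (fees 72≤77, max drawdown 19≤25, expected return 8.4≥8.2).
I: dominated by B (fees 27≤50, max drawdown 38≤45, expected return 10.8≥3.0).
Pareto-optimal: A, B, C, E, F, G → 6.

6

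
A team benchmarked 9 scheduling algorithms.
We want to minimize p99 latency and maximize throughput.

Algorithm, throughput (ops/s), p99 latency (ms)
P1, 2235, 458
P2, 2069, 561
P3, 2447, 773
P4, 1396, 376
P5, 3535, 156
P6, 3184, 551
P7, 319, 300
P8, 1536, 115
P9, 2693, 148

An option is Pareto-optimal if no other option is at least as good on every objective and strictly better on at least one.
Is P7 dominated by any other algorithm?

Yes

P5 vs P7: throughput 3535≥319, p99 latency 156≤300 — P5 is at least as good on every objective and strictly better on at least one, so P5 dominates P7.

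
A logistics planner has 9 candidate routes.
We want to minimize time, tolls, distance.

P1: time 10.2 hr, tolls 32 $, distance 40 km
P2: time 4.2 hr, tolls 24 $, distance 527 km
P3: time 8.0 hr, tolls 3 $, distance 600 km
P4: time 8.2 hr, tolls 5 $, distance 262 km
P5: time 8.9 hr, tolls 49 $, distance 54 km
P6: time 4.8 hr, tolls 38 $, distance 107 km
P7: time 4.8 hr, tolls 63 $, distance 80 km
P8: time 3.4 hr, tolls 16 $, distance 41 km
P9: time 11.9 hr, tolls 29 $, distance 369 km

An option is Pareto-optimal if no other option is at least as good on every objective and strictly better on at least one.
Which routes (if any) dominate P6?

P8

P8: time 3.4≤4.8, tolls 16≤38, distance 41≤107 — dominates P6.
Others (P1, P2, P3, P4, P5, P7, P9) are each worse than P6 on at least one objective.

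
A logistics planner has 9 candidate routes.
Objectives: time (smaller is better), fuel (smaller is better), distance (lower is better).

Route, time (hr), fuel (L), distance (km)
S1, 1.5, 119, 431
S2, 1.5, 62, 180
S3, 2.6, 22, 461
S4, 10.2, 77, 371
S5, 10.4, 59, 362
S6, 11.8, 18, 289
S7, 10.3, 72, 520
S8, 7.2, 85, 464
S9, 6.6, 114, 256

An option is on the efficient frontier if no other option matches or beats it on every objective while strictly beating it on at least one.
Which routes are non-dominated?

S1: dominated by S2 (time 1.5≤1.5, fuel 62≤119, distance 180≤431).
S2: not dominated (best distance).
S3: not dominated.
S4: dominated by S2 (time 1.5≤10.2, fuel 62≤77, distance 180≤371).
S5: not dominated.
S6: not dominated (best fuel).
S7: dominated by S2 (time 1.5≤10.3, fuel 62≤72, distance 180≤520).
S8: dominated by S2 (time 1.5≤7.2, fuel 62≤85, distance 180≤464).
S9: dominated by S2 (time 1.5≤6.6, fuel 62≤114, distance 180≤256).

S2, S3, S5, S6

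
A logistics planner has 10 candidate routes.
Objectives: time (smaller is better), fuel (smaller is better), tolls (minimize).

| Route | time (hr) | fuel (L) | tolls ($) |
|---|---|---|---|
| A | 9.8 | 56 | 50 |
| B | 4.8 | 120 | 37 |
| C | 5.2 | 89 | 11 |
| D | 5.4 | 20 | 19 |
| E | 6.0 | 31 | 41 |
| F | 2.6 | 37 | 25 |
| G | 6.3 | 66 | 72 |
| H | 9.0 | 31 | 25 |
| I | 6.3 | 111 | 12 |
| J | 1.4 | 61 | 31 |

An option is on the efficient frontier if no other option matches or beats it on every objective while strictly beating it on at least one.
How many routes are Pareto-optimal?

4

A: dominated by D (time 5.4≤9.8, fuel 20≤56, tolls 19≤50).
B: dominated by F (time 2.6≤4.8, fuel 37≤120, tolls 25≤37).
C: not dominated (best tolls).
D: not dominated (best fuel).
E: dominated by D (time 5.4≤6.0, fuel 20≤31, tolls 19≤41).
F: not dominated.
G: dominated by D (time 5.4≤6.3, fuel 20≤66, tolls 19≤72).
H: dominated by D (time 5.4≤9.0, fuel 20≤31, tolls 19≤25).
I: dominated by C (time 5.2≤6.3, fuel 89≤111, tolls 11≤12).
J: not dominated (best time).
Pareto-optimal: C, D, F, J → 4.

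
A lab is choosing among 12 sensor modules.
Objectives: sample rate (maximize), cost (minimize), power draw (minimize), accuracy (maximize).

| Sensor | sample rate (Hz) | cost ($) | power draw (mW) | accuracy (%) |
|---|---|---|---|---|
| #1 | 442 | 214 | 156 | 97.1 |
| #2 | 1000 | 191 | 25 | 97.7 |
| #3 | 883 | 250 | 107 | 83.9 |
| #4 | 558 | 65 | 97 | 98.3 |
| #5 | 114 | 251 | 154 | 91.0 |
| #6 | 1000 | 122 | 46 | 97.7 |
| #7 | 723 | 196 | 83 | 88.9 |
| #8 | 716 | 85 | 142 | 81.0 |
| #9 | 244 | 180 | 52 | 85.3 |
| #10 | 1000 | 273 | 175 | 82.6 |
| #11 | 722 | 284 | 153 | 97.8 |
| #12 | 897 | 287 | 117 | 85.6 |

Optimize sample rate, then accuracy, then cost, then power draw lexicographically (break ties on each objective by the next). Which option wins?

First maximize sample rate: best is 1000, kept {#2, #6, #10}.
Then maximize accuracy: best is 97.7, kept {#2, #6}.
Then minimize cost: best is 122, kept {#6}.

#6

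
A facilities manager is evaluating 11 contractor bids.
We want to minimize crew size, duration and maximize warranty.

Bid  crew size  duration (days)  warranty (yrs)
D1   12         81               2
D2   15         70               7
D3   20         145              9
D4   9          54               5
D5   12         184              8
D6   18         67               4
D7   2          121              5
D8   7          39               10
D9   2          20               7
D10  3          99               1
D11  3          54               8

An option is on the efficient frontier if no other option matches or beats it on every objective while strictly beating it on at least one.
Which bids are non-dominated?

D1: dominated by D4 (crew size 9≤12, duration 54≤81, warranty 5≥2).
D2: dominated by D8 (crew size 7≤15, duration 39≤70, warranty 10≥7).
D3: dominated by D8 (crew size 7≤20, duration 39≤145, warranty 10≥9).
D4: dominated by D8 (crew size 7≤9, duration 39≤54, warranty 10≥5).
D5: dominated by D8 (crew size 7≤12, duration 39≤184, warranty 10≥8).
D6: dominated by D4 (crew size 9≤18, duration 54≤67, warranty 5≥4).
D7: dominated by D9 (crew size 2≤2, duration 20≤121, warranty 7≥5).
D8: not dominated (best warranty).
D9: not dominated (best duration).
D10: dominated by D9 (crew size 2≤3, duration 20≤99, warranty 7≥1).
D11: not dominated.

D8, D9, D11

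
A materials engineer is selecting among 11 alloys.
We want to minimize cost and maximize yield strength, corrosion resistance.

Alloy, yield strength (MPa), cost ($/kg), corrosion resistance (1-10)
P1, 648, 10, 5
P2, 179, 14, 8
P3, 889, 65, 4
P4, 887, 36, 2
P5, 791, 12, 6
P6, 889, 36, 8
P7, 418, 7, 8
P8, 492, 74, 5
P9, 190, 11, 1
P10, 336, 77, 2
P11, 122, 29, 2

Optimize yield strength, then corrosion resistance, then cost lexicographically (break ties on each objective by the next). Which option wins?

First maximize yield strength: best is 889, kept {P3, P6}.
Then maximize corrosion resistance: best is 8, kept {P6}.

P6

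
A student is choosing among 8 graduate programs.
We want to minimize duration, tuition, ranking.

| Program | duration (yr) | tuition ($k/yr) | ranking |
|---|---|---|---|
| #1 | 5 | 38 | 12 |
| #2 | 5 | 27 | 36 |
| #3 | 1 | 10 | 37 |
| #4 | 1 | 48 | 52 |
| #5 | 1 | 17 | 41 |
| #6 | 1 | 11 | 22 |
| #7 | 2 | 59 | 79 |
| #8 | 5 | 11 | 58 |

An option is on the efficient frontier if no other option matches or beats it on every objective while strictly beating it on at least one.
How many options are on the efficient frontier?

3

#1: not dominated (best ranking).
#2: dominated by #6 (duration 1≤5, tuition 11≤27, ranking 22≤36).
#3: not dominated (best tuition).
#4: dominated by #3 (duration 1≤1, tuition 10≤48, ranking 37≤52).
#5: dominated by #3 (duration 1≤1, tuition 10≤17, ranking 37≤41).
#6: not dominated.
#7: dominated by #3 (duration 1≤2, tuition 10≤59, ranking 37≤79).
#8: dominated by #3 (duration 1≤5, tuition 10≤11, ranking 37≤58).
Pareto-optimal: #1, #3, #6 → 3.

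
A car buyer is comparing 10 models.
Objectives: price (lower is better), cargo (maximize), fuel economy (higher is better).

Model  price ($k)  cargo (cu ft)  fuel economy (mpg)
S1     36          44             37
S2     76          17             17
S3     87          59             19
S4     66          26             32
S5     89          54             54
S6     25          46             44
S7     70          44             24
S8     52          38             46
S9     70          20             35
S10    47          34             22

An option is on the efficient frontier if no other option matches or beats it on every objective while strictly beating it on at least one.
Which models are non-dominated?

S1: dominated by S6 (price 25≤36, cargo 46≥44, fuel economy 44≥37).
S2: dominated by S1 (price 36≤76, cargo 44≥17, fuel economy 37≥17).
S3: not dominated (best cargo).
S4: dominated by S1 (price 36≤66, cargo 44≥26, fuel economy 37≥32).
S5: not dominated (best fuel economy).
S6: not dominated (best price).
S7: dominated by S1 (price 36≤70, cargo 44≥44, fuel economy 37≥24).
S8: not dominated.
S9: dominated by S1 (price 36≤70, cargo 44≥20, fuel economy 37≥35).
S10: dominated by S1 (price 36≤47, cargo 44≥34, fuel economy 37≥22).

S3, S5, S6, S8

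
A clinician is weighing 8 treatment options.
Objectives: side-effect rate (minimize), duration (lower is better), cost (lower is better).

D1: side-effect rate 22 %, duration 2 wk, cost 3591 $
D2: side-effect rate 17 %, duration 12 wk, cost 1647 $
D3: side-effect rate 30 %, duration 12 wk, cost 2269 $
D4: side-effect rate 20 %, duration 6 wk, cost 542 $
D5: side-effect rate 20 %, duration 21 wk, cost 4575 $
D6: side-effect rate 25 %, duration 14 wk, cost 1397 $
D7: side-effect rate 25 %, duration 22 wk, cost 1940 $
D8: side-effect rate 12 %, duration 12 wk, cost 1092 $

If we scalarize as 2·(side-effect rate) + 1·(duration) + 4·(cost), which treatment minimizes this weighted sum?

D1: 2·22 + 1·2 + 4·3591 = 14410
D2: 2·17 + 1·12 + 4·1647 = 6634
D3: 2·30 + 1·12 + 4·2269 = 9148
D4: 2·20 + 1·6 + 4·542 = 2214
D5: 2·20 + 1·21 + 4·4575 = 18361
D6: 2·25 + 1·14 + 4·1397 = 5652
D7: 2·25 + 1·22 + 4·1940 = 7832
D8: 2·12 + 1·12 + 4·1092 = 4404
Lowest: D4 at 2214.

D4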